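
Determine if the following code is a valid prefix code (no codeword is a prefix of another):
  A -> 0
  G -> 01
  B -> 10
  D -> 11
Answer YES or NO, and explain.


Checking each pair (does one codeword prefix another?):
  A='0' vs G='01': prefix -- VIOLATION

NO -- this is NOT a valid prefix code. A (0) is a prefix of G (01).


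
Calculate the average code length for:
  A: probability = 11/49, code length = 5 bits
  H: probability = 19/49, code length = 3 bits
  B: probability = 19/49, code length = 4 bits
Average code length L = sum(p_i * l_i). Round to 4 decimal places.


Weighted contributions p_i * l_i:
  A: (11/49) * 5 = 55/49
  H: (19/49) * 3 = 57/49
  B: (19/49) * 4 = 76/49
Sum = (55 + 57 + 76)/49 = 188/49

L = 188/49 = 3.8367 bits/symbol


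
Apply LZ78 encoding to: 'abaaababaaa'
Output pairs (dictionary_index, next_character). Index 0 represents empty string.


LZ78 encoding steps:
Dictionary: {0: ''}
Step 1: w='' (idx 0), next='a' -> output (0, 'a'), add 'a' as idx 1
Step 2: w='' (idx 0), next='b' -> output (0, 'b'), add 'b' as idx 2
Step 3: w='a' (idx 1), next='a' -> output (1, 'a'), add 'aa' as idx 3
Step 4: w='a' (idx 1), next='b' -> output (1, 'b'), add 'ab' as idx 4
Step 5: w='ab' (idx 4), next='a' -> output (4, 'a'), add 'aba' as idx 5
Step 6: w='aa' (idx 3), end of input -> output (3, '')


Encoded: [(0, 'a'), (0, 'b'), (1, 'a'), (1, 'b'), (4, 'a'), (3, '')]


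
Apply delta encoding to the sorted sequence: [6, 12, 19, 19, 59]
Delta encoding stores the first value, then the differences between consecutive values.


First value: 6
Deltas:
  12 - 6 = 6
  19 - 12 = 7
  19 - 19 = 0
  59 - 19 = 40


Delta encoded: [6, 6, 7, 0, 40]


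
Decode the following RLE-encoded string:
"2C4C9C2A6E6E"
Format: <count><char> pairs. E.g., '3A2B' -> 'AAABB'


Expanding each <count><char> pair:
  2C -> 'CC'
  4C -> 'CCCC'
  9C -> 'CCCCCCCCC'
  2A -> 'AA'
  6E -> 'EEEEEE'
  6E -> 'EEEEEE'

Decoded = CCCCCCCCCCCCCCCAAEEEEEEEEEEEE


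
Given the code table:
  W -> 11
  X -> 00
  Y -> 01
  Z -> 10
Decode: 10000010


Decoding:
10 -> Z
00 -> X
00 -> X
10 -> Z


Result: ZXXZ


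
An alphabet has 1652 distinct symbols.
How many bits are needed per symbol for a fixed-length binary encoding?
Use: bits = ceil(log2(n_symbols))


log2(1652) = 10.69
Bracket: 2^10 = 1024 < 1652 <= 2^11 = 2048
So ceil(log2(1652)) = 11

bits = ceil(log2(1652)) = ceil(10.69) = 11 bits


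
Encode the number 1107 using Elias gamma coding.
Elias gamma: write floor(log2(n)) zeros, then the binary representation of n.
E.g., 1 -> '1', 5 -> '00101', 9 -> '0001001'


num_bits = floor(log2(1107)) + 1 = 11
leading_zeros = num_bits - 1 = 10
binary(1107) = 10001010011

Elias gamma(1107) = '0000000000' + '10001010011' = 000000000010001010011 (21 bits)


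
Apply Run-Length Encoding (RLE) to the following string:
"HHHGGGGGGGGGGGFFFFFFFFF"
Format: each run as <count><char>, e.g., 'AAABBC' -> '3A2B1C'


Scanning runs left to right:
  i=0: run of 'H' x 3 -> '3H'
  i=3: run of 'G' x 11 -> '11G'
  i=14: run of 'F' x 9 -> '9F'

RLE = 3H11G9F


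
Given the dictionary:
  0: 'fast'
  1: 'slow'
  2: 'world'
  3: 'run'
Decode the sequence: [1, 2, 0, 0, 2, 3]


Look up each index in the dictionary:
  1 -> 'slow'
  2 -> 'world'
  0 -> 'fast'
  0 -> 'fast'
  2 -> 'world'
  3 -> 'run'

Decoded: "slow world fast fast world run"


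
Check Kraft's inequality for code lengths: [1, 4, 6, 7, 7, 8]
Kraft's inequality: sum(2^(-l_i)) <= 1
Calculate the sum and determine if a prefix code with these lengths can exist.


Sum = 2^(-1) + 2^(-4) + 2^(-6) + 2^(-7) + 2^(-7) + 2^(-8)
    = 0.5 + 0.0625 + 0.015625 + 0.0078125 + 0.0078125 + 0.00390625
    = 153/256 = 0.59765625
Since 0.59765625 <= 1, Kraft's inequality IS satisfied.
A prefix code with these lengths CAN exist.

Kraft sum = 0.59765625. Satisfied.


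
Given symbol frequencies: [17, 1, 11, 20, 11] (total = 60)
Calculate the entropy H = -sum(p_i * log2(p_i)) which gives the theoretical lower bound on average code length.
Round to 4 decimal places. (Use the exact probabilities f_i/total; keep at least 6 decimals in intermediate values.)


Per-symbol terms -p_i * log2(p_i) with p_i = f_i/60:
  p = 17/60 = 0.283333: log2(p) = -1.819428, -p*log2(p) = 0.515505
  p = 1/60 = 0.016667: log2(p) = -5.906891, -p*log2(p) = 0.098448
  p = 11/60 = 0.183333: log2(p) = -2.447459, -p*log2(p) = 0.448701
  p = 20/60 = 0.333333: log2(p) = -1.584963, -p*log2(p) = 0.528321
  p = 11/60 = 0.183333: log2(p) = -2.447459, -p*log2(p) = 0.448701
H = 0.515505 + 0.098448 + 0.448701 + 0.528321 + 0.448701 = 2.039676

H = 2.0397 bits/symbol


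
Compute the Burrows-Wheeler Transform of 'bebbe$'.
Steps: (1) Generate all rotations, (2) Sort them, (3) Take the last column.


Rotations (sorted):
  0: $bebbe -> last char: e
  1: bbe$be -> last char: e
  2: be$beb -> last char: b
  3: bebbe$ -> last char: $
  4: e$bebb -> last char: b
  5: ebbe$b -> last char: b


BWT = eeb$bb


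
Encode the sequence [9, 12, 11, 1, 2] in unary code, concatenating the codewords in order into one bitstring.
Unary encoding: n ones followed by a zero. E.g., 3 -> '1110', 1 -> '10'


Encode each number as n ones followed by a terminating 0:
  9 -> 1111111110 (10 bits)
  12 -> 1111111111110 (13 bits)
  11 -> 111111111110 (12 bits)
  1 -> 10 (2 bits)
  2 -> 110 (3 bits)
Total length = 10 + 13 + 12 + 2 + 3 = 40 bits.

Unary([9, 12, 11, 1, 2]) = 1111111110111111111111011111111111010110 (40 bits)


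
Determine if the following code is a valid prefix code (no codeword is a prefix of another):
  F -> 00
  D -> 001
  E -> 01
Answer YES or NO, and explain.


Checking each pair (does one codeword prefix another?):
  F='00' vs D='001': prefix -- VIOLATION

NO -- this is NOT a valid prefix code. F (00) is a prefix of D (001).


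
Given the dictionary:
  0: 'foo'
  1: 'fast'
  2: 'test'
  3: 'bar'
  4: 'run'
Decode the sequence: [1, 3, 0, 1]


Look up each index in the dictionary:
  1 -> 'fast'
  3 -> 'bar'
  0 -> 'foo'
  1 -> 'fast'

Decoded: "fast bar foo fast"


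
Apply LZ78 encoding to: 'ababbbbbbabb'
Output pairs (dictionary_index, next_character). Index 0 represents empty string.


LZ78 encoding steps:
Dictionary: {0: ''}
Step 1: w='' (idx 0), next='a' -> output (0, 'a'), add 'a' as idx 1
Step 2: w='' (idx 0), next='b' -> output (0, 'b'), add 'b' as idx 2
Step 3: w='a' (idx 1), next='b' -> output (1, 'b'), add 'ab' as idx 3
Step 4: w='b' (idx 2), next='b' -> output (2, 'b'), add 'bb' as idx 4
Step 5: w='bb' (idx 4), next='b' -> output (4, 'b'), add 'bbb' as idx 5
Step 6: w='ab' (idx 3), next='b' -> output (3, 'b'), add 'abb' as idx 6


Encoded: [(0, 'a'), (0, 'b'), (1, 'b'), (2, 'b'), (4, 'b'), (3, 'b')]


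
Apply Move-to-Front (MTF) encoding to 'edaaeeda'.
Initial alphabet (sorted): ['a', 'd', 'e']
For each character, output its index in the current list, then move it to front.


MTF encoding:
'e': index 2 in ['a', 'd', 'e'] -> ['e', 'a', 'd']
'd': index 2 in ['e', 'a', 'd'] -> ['d', 'e', 'a']
'a': index 2 in ['d', 'e', 'a'] -> ['a', 'd', 'e']
'a': index 0 in ['a', 'd', 'e'] -> ['a', 'd', 'e']
'e': index 2 in ['a', 'd', 'e'] -> ['e', 'a', 'd']
'e': index 0 in ['e', 'a', 'd'] -> ['e', 'a', 'd']
'd': index 2 in ['e', 'a', 'd'] -> ['d', 'e', 'a']
'a': index 2 in ['d', 'e', 'a'] -> ['a', 'd', 'e']


Output: [2, 2, 2, 0, 2, 0, 2, 2]


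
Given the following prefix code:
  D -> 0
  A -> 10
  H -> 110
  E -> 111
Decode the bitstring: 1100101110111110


Decoding step by step:
Bits 110 -> H
Bits 0 -> D
Bits 10 -> A
Bits 111 -> E
Bits 0 -> D
Bits 111 -> E
Bits 110 -> H


Decoded message: HDAEDEH


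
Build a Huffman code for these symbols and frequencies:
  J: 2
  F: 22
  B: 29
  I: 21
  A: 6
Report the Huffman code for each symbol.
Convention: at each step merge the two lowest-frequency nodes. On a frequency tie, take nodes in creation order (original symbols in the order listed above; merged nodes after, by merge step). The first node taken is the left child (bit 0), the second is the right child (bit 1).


Huffman tree construction:
Step 1: Merge J(2) + A(6) = 8
Step 2: Merge (J+A)(8) + I(21) = 29
Step 3: Merge F(22) + B(29) = 51
Step 4: Merge ((J+A)+I)(29) + (F+B)(51) = 80
Read each symbol's code off the tree from the root (left child = 0, right child = 1).

Codes:
  J: 000 (length 3)
  F: 10 (length 2)
  B: 11 (length 2)
  I: 01 (length 2)
  A: 001 (length 3)
Average code length: 168/80 = 2.1000 bits/symbol


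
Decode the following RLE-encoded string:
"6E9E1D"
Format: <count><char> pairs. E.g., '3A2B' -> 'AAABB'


Expanding each <count><char> pair:
  6E -> 'EEEEEE'
  9E -> 'EEEEEEEEE'
  1D -> 'D'

Decoded = EEEEEEEEEEEEEEED


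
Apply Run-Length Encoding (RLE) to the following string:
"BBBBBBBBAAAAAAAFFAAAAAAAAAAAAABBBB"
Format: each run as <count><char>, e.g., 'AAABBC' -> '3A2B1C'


Scanning runs left to right:
  i=0: run of 'B' x 8 -> '8B'
  i=8: run of 'A' x 7 -> '7A'
  i=15: run of 'F' x 2 -> '2F'
  i=17: run of 'A' x 13 -> '13A'
  i=30: run of 'B' x 4 -> '4B'

RLE = 8B7A2F13A4B


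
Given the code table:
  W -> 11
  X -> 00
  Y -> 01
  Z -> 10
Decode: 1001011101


Decoding:
10 -> Z
01 -> Y
01 -> Y
11 -> W
01 -> Y


Result: ZYYWY


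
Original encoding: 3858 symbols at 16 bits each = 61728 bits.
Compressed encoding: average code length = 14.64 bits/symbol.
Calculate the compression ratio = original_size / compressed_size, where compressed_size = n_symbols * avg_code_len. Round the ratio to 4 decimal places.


original_size = n_symbols * orig_bits = 3858 * 16 = 61728 bits
compressed_size = n_symbols * avg_code_len = 3858 * 14.64 = 56481.12 bits
ratio = original_size / compressed_size = 61728 / 56481.12 = 1.0929

Compression ratio = 1.0929


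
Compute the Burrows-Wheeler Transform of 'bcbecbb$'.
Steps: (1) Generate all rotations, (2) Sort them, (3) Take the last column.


Rotations (sorted):
  0: $bcbecbb -> last char: b
  1: b$bcbecb -> last char: b
  2: bb$bcbec -> last char: c
  3: bcbecbb$ -> last char: $
  4: becbb$bc -> last char: c
  5: cbb$bcbe -> last char: e
  6: cbecbb$b -> last char: b
  7: ecbb$bcb -> last char: b


BWT = bbc$cebb


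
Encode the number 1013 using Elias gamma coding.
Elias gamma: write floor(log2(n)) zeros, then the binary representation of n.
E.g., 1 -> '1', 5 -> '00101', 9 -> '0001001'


num_bits = floor(log2(1013)) + 1 = 10
leading_zeros = num_bits - 1 = 9
binary(1013) = 1111110101

Elias gamma(1013) = '000000000' + '1111110101' = 0000000001111110101 (19 bits)


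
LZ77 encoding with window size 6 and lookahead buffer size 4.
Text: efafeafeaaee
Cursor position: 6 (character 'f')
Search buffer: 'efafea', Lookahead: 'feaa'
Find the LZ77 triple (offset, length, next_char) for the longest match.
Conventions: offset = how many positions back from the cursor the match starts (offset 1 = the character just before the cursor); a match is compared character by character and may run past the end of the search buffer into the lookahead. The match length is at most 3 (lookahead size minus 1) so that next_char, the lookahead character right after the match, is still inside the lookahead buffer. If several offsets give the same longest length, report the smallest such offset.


Try each offset into the search buffer:
  offset=1 (pos 5, char 'a'): match length 0
  offset=2 (pos 4, char 'e'): match length 0
  offset=3 (pos 3, char 'f'): match length 3
  offset=4 (pos 2, char 'a'): match length 0
  offset=5 (pos 1, char 'f'): match length 1
  offset=6 (pos 0, char 'e'): match length 0
Longest match has length 3 at offset 3.
next_char = character at position 6 + 3 = 9 -> 'a'

Best match: offset=3, length=3 (matching 'fea' starting at position 3)
LZ77 triple: (3, 3, 'a')


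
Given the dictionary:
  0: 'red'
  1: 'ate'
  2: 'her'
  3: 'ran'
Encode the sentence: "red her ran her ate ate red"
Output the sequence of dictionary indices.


Look up each word in the dictionary:
  'red' -> 0
  'her' -> 2
  'ran' -> 3
  'her' -> 2
  'ate' -> 1
  'ate' -> 1
  'red' -> 0

Encoded: [0, 2, 3, 2, 1, 1, 0]


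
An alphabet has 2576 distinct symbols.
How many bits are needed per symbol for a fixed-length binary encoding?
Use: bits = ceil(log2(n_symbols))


log2(2576) = 11.3309
Bracket: 2^11 = 2048 < 2576 <= 2^12 = 4096
So ceil(log2(2576)) = 12

bits = ceil(log2(2576)) = ceil(11.3309) = 12 bits


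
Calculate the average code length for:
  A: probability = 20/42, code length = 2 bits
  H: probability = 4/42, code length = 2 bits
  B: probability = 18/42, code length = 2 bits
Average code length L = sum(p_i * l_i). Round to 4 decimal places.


Weighted contributions p_i * l_i:
  A: (20/42) * 2 = 40/42
  H: (4/42) * 2 = 8/42
  B: (18/42) * 2 = 36/42
Sum = (40 + 8 + 36)/42 = 84/42

L = 84/42 = 2.0000 bits/symbol


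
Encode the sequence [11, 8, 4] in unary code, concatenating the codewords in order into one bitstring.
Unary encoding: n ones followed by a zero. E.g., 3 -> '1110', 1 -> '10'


Encode each number as n ones followed by a terminating 0:
  11 -> 111111111110 (12 bits)
  8 -> 111111110 (9 bits)
  4 -> 11110 (5 bits)
Total length = 12 + 9 + 5 = 26 bits.

Unary([11, 8, 4]) = 11111111111011111111011110 (26 bits)


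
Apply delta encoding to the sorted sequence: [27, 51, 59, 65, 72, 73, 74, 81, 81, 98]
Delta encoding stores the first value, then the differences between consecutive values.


First value: 27
Deltas:
  51 - 27 = 24
  59 - 51 = 8
  65 - 59 = 6
  72 - 65 = 7
  73 - 72 = 1
  74 - 73 = 1
  81 - 74 = 7
  81 - 81 = 0
  98 - 81 = 17


Delta encoded: [27, 24, 8, 6, 7, 1, 1, 7, 0, 17]


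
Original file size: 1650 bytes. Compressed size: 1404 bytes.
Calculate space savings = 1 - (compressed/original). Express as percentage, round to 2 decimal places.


ratio = compressed/original = 1404/1650 = 0.850909
savings = 1 - ratio = 1 - 0.850909 = 0.149091
as a percentage: 0.149091 * 100 = 14.91%

Space savings = 1 - 1404/1650 = 14.91%


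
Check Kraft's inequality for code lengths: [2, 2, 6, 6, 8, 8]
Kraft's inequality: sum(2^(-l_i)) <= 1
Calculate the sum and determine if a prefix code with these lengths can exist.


Sum = 2^(-2) + 2^(-2) + 2^(-6) + 2^(-6) + 2^(-8) + 2^(-8)
    = 0.25 + 0.25 + 0.015625 + 0.015625 + 0.00390625 + 0.00390625
    = 138/256 = 0.5390625
Since 0.5390625 <= 1, Kraft's inequality IS satisfied.
A prefix code with these lengths CAN exist.

Kraft sum = 0.5390625. Satisfied.


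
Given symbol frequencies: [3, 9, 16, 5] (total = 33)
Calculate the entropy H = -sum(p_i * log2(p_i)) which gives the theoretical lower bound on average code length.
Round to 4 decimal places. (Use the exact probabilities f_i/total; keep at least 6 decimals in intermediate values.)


Per-symbol terms -p_i * log2(p_i) with p_i = f_i/33:
  p = 3/33 = 0.090909: log2(p) = -3.459432, -p*log2(p) = 0.314494
  p = 9/33 = 0.272727: log2(p) = -1.874469, -p*log2(p) = 0.511219
  p = 16/33 = 0.484848: log2(p) = -1.044394, -p*log2(p) = 0.506373
  p = 5/33 = 0.151515: log2(p) = -2.722466, -p*log2(p) = 0.412495
H = 0.314494 + 0.511219 + 0.506373 + 0.412495 = 1.744581

H = 1.7446 bits/symbol


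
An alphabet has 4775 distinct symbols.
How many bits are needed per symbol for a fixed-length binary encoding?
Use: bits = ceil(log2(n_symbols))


log2(4775) = 12.2213
Bracket: 2^12 = 4096 < 4775 <= 2^13 = 8192
So ceil(log2(4775)) = 13

bits = ceil(log2(4775)) = ceil(12.2213) = 13 bits


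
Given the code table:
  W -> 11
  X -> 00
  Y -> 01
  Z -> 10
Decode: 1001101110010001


Decoding:
10 -> Z
01 -> Y
10 -> Z
11 -> W
10 -> Z
01 -> Y
00 -> X
01 -> Y


Result: ZYZWZYXY


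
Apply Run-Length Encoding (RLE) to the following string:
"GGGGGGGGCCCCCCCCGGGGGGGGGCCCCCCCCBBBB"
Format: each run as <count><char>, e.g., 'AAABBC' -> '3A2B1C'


Scanning runs left to right:
  i=0: run of 'G' x 8 -> '8G'
  i=8: run of 'C' x 8 -> '8C'
  i=16: run of 'G' x 9 -> '9G'
  i=25: run of 'C' x 8 -> '8C'
  i=33: run of 'B' x 4 -> '4B'

RLE = 8G8C9G8C4B


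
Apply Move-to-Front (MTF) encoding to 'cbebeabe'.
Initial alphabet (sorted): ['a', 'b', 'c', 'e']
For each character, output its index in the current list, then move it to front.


MTF encoding:
'c': index 2 in ['a', 'b', 'c', 'e'] -> ['c', 'a', 'b', 'e']
'b': index 2 in ['c', 'a', 'b', 'e'] -> ['b', 'c', 'a', 'e']
'e': index 3 in ['b', 'c', 'a', 'e'] -> ['e', 'b', 'c', 'a']
'b': index 1 in ['e', 'b', 'c', 'a'] -> ['b', 'e', 'c', 'a']
'e': index 1 in ['b', 'e', 'c', 'a'] -> ['e', 'b', 'c', 'a']
'a': index 3 in ['e', 'b', 'c', 'a'] -> ['a', 'e', 'b', 'c']
'b': index 2 in ['a', 'e', 'b', 'c'] -> ['b', 'a', 'e', 'c']
'e': index 2 in ['b', 'a', 'e', 'c'] -> ['e', 'b', 'a', 'c']


Output: [2, 2, 3, 1, 1, 3, 2, 2]


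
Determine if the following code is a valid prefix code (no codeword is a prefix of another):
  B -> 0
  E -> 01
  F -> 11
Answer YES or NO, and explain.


Checking each pair (does one codeword prefix another?):
  B='0' vs E='01': prefix -- VIOLATION

NO -- this is NOT a valid prefix code. B (0) is a prefix of E (01).


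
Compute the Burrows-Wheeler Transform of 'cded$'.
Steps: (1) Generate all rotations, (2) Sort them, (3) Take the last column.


Rotations (sorted):
  0: $cded -> last char: d
  1: cded$ -> last char: $
  2: d$cde -> last char: e
  3: ded$c -> last char: c
  4: ed$cd -> last char: d


BWT = d$ecd


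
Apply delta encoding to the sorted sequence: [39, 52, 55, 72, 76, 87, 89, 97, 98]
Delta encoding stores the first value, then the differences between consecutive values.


First value: 39
Deltas:
  52 - 39 = 13
  55 - 52 = 3
  72 - 55 = 17
  76 - 72 = 4
  87 - 76 = 11
  89 - 87 = 2
  97 - 89 = 8
  98 - 97 = 1


Delta encoded: [39, 13, 3, 17, 4, 11, 2, 8, 1]


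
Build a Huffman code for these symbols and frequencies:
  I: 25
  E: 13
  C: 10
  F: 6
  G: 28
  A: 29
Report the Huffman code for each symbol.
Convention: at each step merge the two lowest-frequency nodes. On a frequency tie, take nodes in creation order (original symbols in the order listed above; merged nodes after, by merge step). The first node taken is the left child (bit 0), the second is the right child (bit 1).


Huffman tree construction:
Step 1: Merge F(6) + C(10) = 16
Step 2: Merge E(13) + (F+C)(16) = 29
Step 3: Merge I(25) + G(28) = 53
Step 4: Merge A(29) + (E+(F+C))(29) = 58
Step 5: Merge (I+G)(53) + (A+(E+(F+C)))(58) = 111
Read each symbol's code off the tree from the root (left child = 0, right child = 1).

Codes:
  I: 00 (length 2)
  E: 110 (length 3)
  C: 1111 (length 4)
  F: 1110 (length 4)
  G: 01 (length 2)
  A: 10 (length 2)
Average code length: 267/111 = 2.4054 bits/symbol


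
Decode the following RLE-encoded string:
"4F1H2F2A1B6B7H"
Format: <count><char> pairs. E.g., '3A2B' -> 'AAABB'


Expanding each <count><char> pair:
  4F -> 'FFFF'
  1H -> 'H'
  2F -> 'FF'
  2A -> 'AA'
  1B -> 'B'
  6B -> 'BBBBBB'
  7H -> 'HHHHHHH'

Decoded = FFFFHFFAABBBBBBBHHHHHHH


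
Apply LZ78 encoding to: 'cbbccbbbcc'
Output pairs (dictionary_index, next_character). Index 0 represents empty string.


LZ78 encoding steps:
Dictionary: {0: ''}
Step 1: w='' (idx 0), next='c' -> output (0, 'c'), add 'c' as idx 1
Step 2: w='' (idx 0), next='b' -> output (0, 'b'), add 'b' as idx 2
Step 3: w='b' (idx 2), next='c' -> output (2, 'c'), add 'bc' as idx 3
Step 4: w='c' (idx 1), next='b' -> output (1, 'b'), add 'cb' as idx 4
Step 5: w='b' (idx 2), next='b' -> output (2, 'b'), add 'bb' as idx 5
Step 6: w='c' (idx 1), next='c' -> output (1, 'c'), add 'cc' as idx 6


Encoded: [(0, 'c'), (0, 'b'), (2, 'c'), (1, 'b'), (2, 'b'), (1, 'c')]


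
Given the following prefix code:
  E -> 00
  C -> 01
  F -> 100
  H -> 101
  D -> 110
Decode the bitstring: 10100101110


Decoding step by step:
Bits 101 -> H
Bits 00 -> E
Bits 101 -> H
Bits 110 -> D


Decoded message: HEHD


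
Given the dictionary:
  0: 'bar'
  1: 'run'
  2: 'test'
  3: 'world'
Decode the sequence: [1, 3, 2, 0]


Look up each index in the dictionary:
  1 -> 'run'
  3 -> 'world'
  2 -> 'test'
  0 -> 'bar'

Decoded: "run world test bar"


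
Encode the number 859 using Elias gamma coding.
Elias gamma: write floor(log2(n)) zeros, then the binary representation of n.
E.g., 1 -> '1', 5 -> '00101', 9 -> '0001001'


num_bits = floor(log2(859)) + 1 = 10
leading_zeros = num_bits - 1 = 9
binary(859) = 1101011011

Elias gamma(859) = '000000000' + '1101011011' = 0000000001101011011 (19 bits)


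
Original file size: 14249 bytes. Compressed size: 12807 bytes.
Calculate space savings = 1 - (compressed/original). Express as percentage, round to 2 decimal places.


ratio = compressed/original = 12807/14249 = 0.8988
savings = 1 - ratio = 1 - 0.8988 = 0.1012
as a percentage: 0.1012 * 100 = 10.12%

Space savings = 1 - 12807/14249 = 10.12%


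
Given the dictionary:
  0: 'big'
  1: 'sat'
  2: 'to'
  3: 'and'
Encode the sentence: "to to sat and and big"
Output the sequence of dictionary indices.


Look up each word in the dictionary:
  'to' -> 2
  'to' -> 2
  'sat' -> 1
  'and' -> 3
  'and' -> 3
  'big' -> 0

Encoded: [2, 2, 1, 3, 3, 0]


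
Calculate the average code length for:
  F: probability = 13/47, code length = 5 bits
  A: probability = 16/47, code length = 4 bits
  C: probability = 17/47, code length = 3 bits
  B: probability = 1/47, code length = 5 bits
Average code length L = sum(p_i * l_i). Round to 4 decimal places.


Weighted contributions p_i * l_i:
  F: (13/47) * 5 = 65/47
  A: (16/47) * 4 = 64/47
  C: (17/47) * 3 = 51/47
  B: (1/47) * 5 = 5/47
Sum = (65 + 64 + 51 + 5)/47 = 185/47

L = 185/47 = 3.9362 bits/symbol


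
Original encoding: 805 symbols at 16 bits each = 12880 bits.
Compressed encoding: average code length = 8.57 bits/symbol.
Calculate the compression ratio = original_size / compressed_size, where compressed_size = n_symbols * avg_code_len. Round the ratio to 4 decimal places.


original_size = n_symbols * orig_bits = 805 * 16 = 12880 bits
compressed_size = n_symbols * avg_code_len = 805 * 8.57 = 6898.85 bits
ratio = original_size / compressed_size = 12880 / 6898.85 = 1.867

Compression ratio = 1.867


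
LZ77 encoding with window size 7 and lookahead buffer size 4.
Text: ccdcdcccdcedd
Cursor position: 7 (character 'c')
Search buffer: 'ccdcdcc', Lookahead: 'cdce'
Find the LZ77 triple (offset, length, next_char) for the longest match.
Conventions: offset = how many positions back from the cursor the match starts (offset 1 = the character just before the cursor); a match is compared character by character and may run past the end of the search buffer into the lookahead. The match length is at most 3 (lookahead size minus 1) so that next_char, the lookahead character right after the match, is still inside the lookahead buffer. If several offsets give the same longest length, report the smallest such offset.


Try each offset into the search buffer:
  offset=1 (pos 6, char 'c'): match length 1
  offset=2 (pos 5, char 'c'): match length 1
  offset=3 (pos 4, char 'd'): match length 0
  offset=4 (pos 3, char 'c'): match length 3
  offset=5 (pos 2, char 'd'): match length 0
  offset=6 (pos 1, char 'c'): match length 3
  offset=7 (pos 0, char 'c'): match length 1
Longest match has length 3, found at offsets 4, 6; take the smallest, offset 4.
next_char = character at position 7 + 3 = 10 -> 'e'

Best match: offset=4, length=3 (matching 'cdc' starting at position 3)
LZ77 triple: (4, 3, 'e')


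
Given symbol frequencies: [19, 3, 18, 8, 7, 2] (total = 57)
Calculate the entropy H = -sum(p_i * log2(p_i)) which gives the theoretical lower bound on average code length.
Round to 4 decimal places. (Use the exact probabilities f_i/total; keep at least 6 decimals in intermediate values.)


Per-symbol terms -p_i * log2(p_i) with p_i = f_i/57:
  p = 19/57 = 0.333333: log2(p) = -1.584963, -p*log2(p) = 0.528321
  p = 3/57 = 0.052632: log2(p) = -4.247928, -p*log2(p) = 0.223575
  p = 18/57 = 0.315789: log2(p) = -1.662965, -p*log2(p) = 0.525147
  p = 8/57 = 0.140351: log2(p) = -2.832890, -p*log2(p) = 0.397599
  p = 7/57 = 0.122807: log2(p) = -3.025535, -p*log2(p) = 0.371557
  p = 2/57 = 0.035088: log2(p) = -4.832890, -p*log2(p) = 0.169575
H = 0.528321 + 0.223575 + 0.525147 + 0.397599 + 0.371557 + 0.169575 = 2.215774

H = 2.2158 bits/symbol


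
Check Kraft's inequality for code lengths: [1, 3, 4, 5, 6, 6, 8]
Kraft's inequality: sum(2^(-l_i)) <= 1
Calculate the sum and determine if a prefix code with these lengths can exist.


Sum = 2^(-1) + 2^(-3) + 2^(-4) + 2^(-5) + 2^(-6) + 2^(-6) + 2^(-8)
    = 0.5 + 0.125 + 0.0625 + 0.03125 + 0.015625 + 0.015625 + 0.00390625
    = 193/256 = 0.75390625
Since 0.75390625 <= 1, Kraft's inequality IS satisfied.
A prefix code with these lengths CAN exist.

Kraft sum = 0.75390625. Satisfied.


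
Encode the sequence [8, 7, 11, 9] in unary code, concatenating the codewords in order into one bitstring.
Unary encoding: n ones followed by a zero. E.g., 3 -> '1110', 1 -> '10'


Encode each number as n ones followed by a terminating 0:
  8 -> 111111110 (9 bits)
  7 -> 11111110 (8 bits)
  11 -> 111111111110 (12 bits)
  9 -> 1111111110 (10 bits)
Total length = 9 + 8 + 12 + 10 = 39 bits.

Unary([8, 7, 11, 9]) = 111111110111111101111111111101111111110 (39 bits)


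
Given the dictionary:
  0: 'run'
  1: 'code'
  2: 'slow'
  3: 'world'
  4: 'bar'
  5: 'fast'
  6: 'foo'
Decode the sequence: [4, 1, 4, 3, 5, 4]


Look up each index in the dictionary:
  4 -> 'bar'
  1 -> 'code'
  4 -> 'bar'
  3 -> 'world'
  5 -> 'fast'
  4 -> 'bar'

Decoded: "bar code bar world fast bar"


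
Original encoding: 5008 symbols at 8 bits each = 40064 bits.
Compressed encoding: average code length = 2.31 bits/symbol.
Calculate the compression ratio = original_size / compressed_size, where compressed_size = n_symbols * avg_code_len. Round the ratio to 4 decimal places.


original_size = n_symbols * orig_bits = 5008 * 8 = 40064 bits
compressed_size = n_symbols * avg_code_len = 5008 * 2.31 = 11568.48 bits
ratio = original_size / compressed_size = 40064 / 11568.48 = 3.4632

Compression ratio = 3.4632


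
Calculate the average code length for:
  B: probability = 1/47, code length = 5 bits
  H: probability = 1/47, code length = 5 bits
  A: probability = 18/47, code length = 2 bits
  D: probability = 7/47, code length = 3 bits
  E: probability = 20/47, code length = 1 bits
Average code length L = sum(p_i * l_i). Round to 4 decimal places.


Weighted contributions p_i * l_i:
  B: (1/47) * 5 = 5/47
  H: (1/47) * 5 = 5/47
  A: (18/47) * 2 = 36/47
  D: (7/47) * 3 = 21/47
  E: (20/47) * 1 = 20/47
Sum = (5 + 5 + 36 + 21 + 20)/47 = 87/47

L = 87/47 = 1.8511 bits/symbol


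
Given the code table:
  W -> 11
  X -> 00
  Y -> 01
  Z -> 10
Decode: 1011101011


Decoding:
10 -> Z
11 -> W
10 -> Z
10 -> Z
11 -> W


Result: ZWZZW


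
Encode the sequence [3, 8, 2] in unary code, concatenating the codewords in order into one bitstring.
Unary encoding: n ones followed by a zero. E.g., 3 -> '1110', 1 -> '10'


Encode each number as n ones followed by a terminating 0:
  3 -> 1110 (4 bits)
  8 -> 111111110 (9 bits)
  2 -> 110 (3 bits)
Total length = 4 + 9 + 3 = 16 bits.

Unary([3, 8, 2]) = 1110111111110110 (16 bits)


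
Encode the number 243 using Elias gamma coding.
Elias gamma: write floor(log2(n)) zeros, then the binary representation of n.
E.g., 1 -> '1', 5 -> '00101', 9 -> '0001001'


num_bits = floor(log2(243)) + 1 = 8
leading_zeros = num_bits - 1 = 7
binary(243) = 11110011

Elias gamma(243) = '0000000' + '11110011' = 000000011110011 (15 bits)


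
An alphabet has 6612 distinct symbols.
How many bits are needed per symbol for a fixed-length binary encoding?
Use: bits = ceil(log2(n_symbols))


log2(6612) = 12.6909
Bracket: 2^12 = 4096 < 6612 <= 2^13 = 8192
So ceil(log2(6612)) = 13

bits = ceil(log2(6612)) = ceil(12.6909) = 13 bits


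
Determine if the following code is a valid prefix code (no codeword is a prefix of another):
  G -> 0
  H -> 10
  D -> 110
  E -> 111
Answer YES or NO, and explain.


Checking each pair (does one codeword prefix another?):
  G='0' vs H='10': no prefix
  G='0' vs D='110': no prefix
  G='0' vs E='111': no prefix
  H='10' vs G='0': no prefix
  H='10' vs D='110': no prefix
  H='10' vs E='111': no prefix
  D='110' vs G='0': no prefix
  D='110' vs H='10': no prefix
  D='110' vs E='111': no prefix
  E='111' vs G='0': no prefix
  E='111' vs H='10': no prefix
  E='111' vs D='110': no prefix
No violation found over all pairs.

YES -- this is a valid prefix code. No codeword is a prefix of any other codeword.


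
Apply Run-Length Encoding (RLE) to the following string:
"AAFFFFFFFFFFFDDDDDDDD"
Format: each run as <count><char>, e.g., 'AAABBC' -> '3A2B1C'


Scanning runs left to right:
  i=0: run of 'A' x 2 -> '2A'
  i=2: run of 'F' x 11 -> '11F'
  i=13: run of 'D' x 8 -> '8D'

RLE = 2A11F8D


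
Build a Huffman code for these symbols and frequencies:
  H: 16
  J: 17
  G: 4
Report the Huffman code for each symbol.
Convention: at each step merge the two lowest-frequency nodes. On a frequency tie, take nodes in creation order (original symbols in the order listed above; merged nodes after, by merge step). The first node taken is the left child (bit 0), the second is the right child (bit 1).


Huffman tree construction:
Step 1: Merge G(4) + H(16) = 20
Step 2: Merge J(17) + (G+H)(20) = 37
Read each symbol's code off the tree from the root (left child = 0, right child = 1).

Codes:
  H: 11 (length 2)
  J: 0 (length 1)
  G: 10 (length 2)
Average code length: 57/37 = 1.5405 bits/symbol


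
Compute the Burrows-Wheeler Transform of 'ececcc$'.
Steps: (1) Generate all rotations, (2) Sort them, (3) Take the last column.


Rotations (sorted):
  0: $ececcc -> last char: c
  1: c$ececc -> last char: c
  2: cc$ecec -> last char: c
  3: ccc$ece -> last char: e
  4: ceccc$e -> last char: e
  5: eccc$ec -> last char: c
  6: ececcc$ -> last char: $


BWT = ccceec$


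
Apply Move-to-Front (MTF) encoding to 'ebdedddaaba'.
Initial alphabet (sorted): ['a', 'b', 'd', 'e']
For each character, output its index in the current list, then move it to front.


MTF encoding:
'e': index 3 in ['a', 'b', 'd', 'e'] -> ['e', 'a', 'b', 'd']
'b': index 2 in ['e', 'a', 'b', 'd'] -> ['b', 'e', 'a', 'd']
'd': index 3 in ['b', 'e', 'a', 'd'] -> ['d', 'b', 'e', 'a']
'e': index 2 in ['d', 'b', 'e', 'a'] -> ['e', 'd', 'b', 'a']
'd': index 1 in ['e', 'd', 'b', 'a'] -> ['d', 'e', 'b', 'a']
'd': index 0 in ['d', 'e', 'b', 'a'] -> ['d', 'e', 'b', 'a']
'd': index 0 in ['d', 'e', 'b', 'a'] -> ['d', 'e', 'b', 'a']
'a': index 3 in ['d', 'e', 'b', 'a'] -> ['a', 'd', 'e', 'b']
'a': index 0 in ['a', 'd', 'e', 'b'] -> ['a', 'd', 'e', 'b']
'b': index 3 in ['a', 'd', 'e', 'b'] -> ['b', 'a', 'd', 'e']
'a': index 1 in ['b', 'a', 'd', 'e'] -> ['a', 'b', 'd', 'e']


Output: [3, 2, 3, 2, 1, 0, 0, 3, 0, 3, 1]


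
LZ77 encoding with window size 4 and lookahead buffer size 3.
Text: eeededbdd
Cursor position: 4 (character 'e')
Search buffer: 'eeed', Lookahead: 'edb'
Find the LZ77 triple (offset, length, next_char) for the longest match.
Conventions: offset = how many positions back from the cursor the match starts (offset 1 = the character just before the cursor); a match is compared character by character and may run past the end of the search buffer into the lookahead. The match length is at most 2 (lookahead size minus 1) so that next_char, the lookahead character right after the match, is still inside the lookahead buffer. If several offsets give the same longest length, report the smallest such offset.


Try each offset into the search buffer:
  offset=1 (pos 3, char 'd'): match length 0
  offset=2 (pos 2, char 'e'): match length 2
  offset=3 (pos 1, char 'e'): match length 1
  offset=4 (pos 0, char 'e'): match length 1
Longest match has length 2 at offset 2.
next_char = character at position 4 + 2 = 6 -> 'b'

Best match: offset=2, length=2 (matching 'ed' starting at position 2)
LZ77 triple: (2, 2, 'b')


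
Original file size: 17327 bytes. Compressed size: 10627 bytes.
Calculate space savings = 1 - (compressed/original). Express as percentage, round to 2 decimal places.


ratio = compressed/original = 10627/17327 = 0.61332
savings = 1 - ratio = 1 - 0.61332 = 0.38668
as a percentage: 0.38668 * 100 = 38.67%

Space savings = 1 - 10627/17327 = 38.67%


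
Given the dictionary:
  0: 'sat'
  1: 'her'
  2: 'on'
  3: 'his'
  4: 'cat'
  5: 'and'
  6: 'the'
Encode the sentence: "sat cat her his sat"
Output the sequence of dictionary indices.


Look up each word in the dictionary:
  'sat' -> 0
  'cat' -> 4
  'her' -> 1
  'his' -> 3
  'sat' -> 0

Encoded: [0, 4, 1, 3, 0]


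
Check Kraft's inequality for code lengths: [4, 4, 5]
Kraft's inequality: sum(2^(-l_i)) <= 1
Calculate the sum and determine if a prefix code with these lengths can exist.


Sum = 2^(-4) + 2^(-4) + 2^(-5)
    = 0.0625 + 0.0625 + 0.03125
    = 5/32 = 0.15625
Since 0.15625 <= 1, Kraft's inequality IS satisfied.
A prefix code with these lengths CAN exist.

Kraft sum = 0.15625. Satisfied.


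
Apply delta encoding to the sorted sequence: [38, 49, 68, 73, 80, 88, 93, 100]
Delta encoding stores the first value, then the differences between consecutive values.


First value: 38
Deltas:
  49 - 38 = 11
  68 - 49 = 19
  73 - 68 = 5
  80 - 73 = 7
  88 - 80 = 8
  93 - 88 = 5
  100 - 93 = 7


Delta encoded: [38, 11, 19, 5, 7, 8, 5, 7]


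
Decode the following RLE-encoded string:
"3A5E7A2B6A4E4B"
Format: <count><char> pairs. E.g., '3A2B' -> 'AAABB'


Expanding each <count><char> pair:
  3A -> 'AAA'
  5E -> 'EEEEE'
  7A -> 'AAAAAAA'
  2B -> 'BB'
  6A -> 'AAAAAA'
  4E -> 'EEEE'
  4B -> 'BBBB'

Decoded = AAAEEEEEAAAAAAABBAAAAAAEEEEBBBB


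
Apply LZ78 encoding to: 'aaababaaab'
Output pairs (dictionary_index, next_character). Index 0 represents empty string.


LZ78 encoding steps:
Dictionary: {0: ''}
Step 1: w='' (idx 0), next='a' -> output (0, 'a'), add 'a' as idx 1
Step 2: w='a' (idx 1), next='a' -> output (1, 'a'), add 'aa' as idx 2
Step 3: w='' (idx 0), next='b' -> output (0, 'b'), add 'b' as idx 3
Step 4: w='a' (idx 1), next='b' -> output (1, 'b'), add 'ab' as idx 4
Step 5: w='aa' (idx 2), next='a' -> output (2, 'a'), add 'aaa' as idx 5
Step 6: w='b' (idx 3), end of input -> output (3, '')


Encoded: [(0, 'a'), (1, 'a'), (0, 'b'), (1, 'b'), (2, 'a'), (3, '')]


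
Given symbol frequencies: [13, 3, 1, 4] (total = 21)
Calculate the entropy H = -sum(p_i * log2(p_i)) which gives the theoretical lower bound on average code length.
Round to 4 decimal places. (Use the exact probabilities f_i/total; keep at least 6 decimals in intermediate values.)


Per-symbol terms -p_i * log2(p_i) with p_i = f_i/21:
  p = 13/21 = 0.619048: log2(p) = -0.691878, -p*log2(p) = 0.428305
  p = 3/21 = 0.142857: log2(p) = -2.807355, -p*log2(p) = 0.401051
  p = 1/21 = 0.047619: log2(p) = -4.392317, -p*log2(p) = 0.209158
  p = 4/21 = 0.190476: log2(p) = -2.392317, -p*log2(p) = 0.455680
H = 0.428305 + 0.401051 + 0.209158 + 0.455680 = 1.494194

H = 1.4942 bits/symbol


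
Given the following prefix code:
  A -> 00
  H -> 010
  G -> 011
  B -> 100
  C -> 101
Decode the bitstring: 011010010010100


Decoding step by step:
Bits 011 -> G
Bits 010 -> H
Bits 010 -> H
Bits 010 -> H
Bits 100 -> B


Decoded message: GHHHB


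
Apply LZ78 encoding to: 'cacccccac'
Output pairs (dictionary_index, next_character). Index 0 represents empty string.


LZ78 encoding steps:
Dictionary: {0: ''}
Step 1: w='' (idx 0), next='c' -> output (0, 'c'), add 'c' as idx 1
Step 2: w='' (idx 0), next='a' -> output (0, 'a'), add 'a' as idx 2
Step 3: w='c' (idx 1), next='c' -> output (1, 'c'), add 'cc' as idx 3
Step 4: w='cc' (idx 3), next='c' -> output (3, 'c'), add 'ccc' as idx 4
Step 5: w='a' (idx 2), next='c' -> output (2, 'c'), add 'ac' as idx 5


Encoded: [(0, 'c'), (0, 'a'), (1, 'c'), (3, 'c'), (2, 'c')]


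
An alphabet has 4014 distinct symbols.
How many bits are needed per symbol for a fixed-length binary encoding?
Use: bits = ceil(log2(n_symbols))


log2(4014) = 11.9708
Bracket: 2^11 = 2048 < 4014 <= 2^12 = 4096
So ceil(log2(4014)) = 12

bits = ceil(log2(4014)) = ceil(11.9708) = 12 bits


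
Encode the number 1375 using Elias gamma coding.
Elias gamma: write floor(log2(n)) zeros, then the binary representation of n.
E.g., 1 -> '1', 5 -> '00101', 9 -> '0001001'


num_bits = floor(log2(1375)) + 1 = 11
leading_zeros = num_bits - 1 = 10
binary(1375) = 10101011111

Elias gamma(1375) = '0000000000' + '10101011111' = 000000000010101011111 (21 bits)


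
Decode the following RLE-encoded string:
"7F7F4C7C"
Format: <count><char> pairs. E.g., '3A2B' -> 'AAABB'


Expanding each <count><char> pair:
  7F -> 'FFFFFFF'
  7F -> 'FFFFFFF'
  4C -> 'CCCC'
  7C -> 'CCCCCCC'

Decoded = FFFFFFFFFFFFFFCCCCCCCCCCC


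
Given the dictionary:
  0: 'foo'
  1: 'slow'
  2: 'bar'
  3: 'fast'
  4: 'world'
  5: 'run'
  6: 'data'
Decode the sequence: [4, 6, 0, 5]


Look up each index in the dictionary:
  4 -> 'world'
  6 -> 'data'
  0 -> 'foo'
  5 -> 'run'

Decoded: "world data foo run"


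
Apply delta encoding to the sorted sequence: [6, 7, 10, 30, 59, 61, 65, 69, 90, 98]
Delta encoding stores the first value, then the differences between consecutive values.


First value: 6
Deltas:
  7 - 6 = 1
  10 - 7 = 3
  30 - 10 = 20
  59 - 30 = 29
  61 - 59 = 2
  65 - 61 = 4
  69 - 65 = 4
  90 - 69 = 21
  98 - 90 = 8


Delta encoded: [6, 1, 3, 20, 29, 2, 4, 4, 21, 8]


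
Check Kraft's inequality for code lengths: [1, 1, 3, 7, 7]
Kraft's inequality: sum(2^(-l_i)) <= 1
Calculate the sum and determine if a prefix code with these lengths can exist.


Sum = 2^(-1) + 2^(-1) + 2^(-3) + 2^(-7) + 2^(-7)
    = 0.5 + 0.5 + 0.125 + 0.0078125 + 0.0078125
    = 146/128 = 1.140625
Since 1.140625 > 1, Kraft's inequality is NOT satisfied.
A prefix code with these lengths CANNOT exist.

Kraft sum = 1.140625. Not satisfied.


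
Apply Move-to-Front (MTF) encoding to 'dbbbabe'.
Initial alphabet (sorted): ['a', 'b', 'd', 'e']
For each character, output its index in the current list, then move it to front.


MTF encoding:
'd': index 2 in ['a', 'b', 'd', 'e'] -> ['d', 'a', 'b', 'e']
'b': index 2 in ['d', 'a', 'b', 'e'] -> ['b', 'd', 'a', 'e']
'b': index 0 in ['b', 'd', 'a', 'e'] -> ['b', 'd', 'a', 'e']
'b': index 0 in ['b', 'd', 'a', 'e'] -> ['b', 'd', 'a', 'e']
'a': index 2 in ['b', 'd', 'a', 'e'] -> ['a', 'b', 'd', 'e']
'b': index 1 in ['a', 'b', 'd', 'e'] -> ['b', 'a', 'd', 'e']
'e': index 3 in ['b', 'a', 'd', 'e'] -> ['e', 'b', 'a', 'd']


Output: [2, 2, 0, 0, 2, 1, 3]


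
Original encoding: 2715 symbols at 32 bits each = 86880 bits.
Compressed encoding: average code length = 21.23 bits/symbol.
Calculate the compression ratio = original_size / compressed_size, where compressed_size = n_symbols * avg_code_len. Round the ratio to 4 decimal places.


original_size = n_symbols * orig_bits = 2715 * 32 = 86880 bits
compressed_size = n_symbols * avg_code_len = 2715 * 21.23 = 57639.45 bits
ratio = original_size / compressed_size = 86880 / 57639.45 = 1.5073

Compression ratio = 1.5073


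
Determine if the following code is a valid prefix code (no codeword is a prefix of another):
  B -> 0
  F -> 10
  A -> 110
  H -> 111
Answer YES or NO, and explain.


Checking each pair (does one codeword prefix another?):
  B='0' vs F='10': no prefix
  B='0' vs A='110': no prefix
  B='0' vs H='111': no prefix
  F='10' vs B='0': no prefix
  F='10' vs A='110': no prefix
  F='10' vs H='111': no prefix
  A='110' vs B='0': no prefix
  A='110' vs F='10': no prefix
  A='110' vs H='111': no prefix
  H='111' vs B='0': no prefix
  H='111' vs F='10': no prefix
  H='111' vs A='110': no prefix
No violation found over all pairs.

YES -- this is a valid prefix code. No codeword is a prefix of any other codeword.


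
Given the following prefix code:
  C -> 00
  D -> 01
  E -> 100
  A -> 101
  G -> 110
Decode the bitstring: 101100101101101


Decoding step by step:
Bits 101 -> A
Bits 100 -> E
Bits 101 -> A
Bits 101 -> A
Bits 101 -> A


Decoded message: AEAAA


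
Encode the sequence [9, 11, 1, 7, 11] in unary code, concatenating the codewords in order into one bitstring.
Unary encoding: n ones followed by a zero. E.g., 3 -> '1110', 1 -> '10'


Encode each number as n ones followed by a terminating 0:
  9 -> 1111111110 (10 bits)
  11 -> 111111111110 (12 bits)
  1 -> 10 (2 bits)
  7 -> 11111110 (8 bits)
  11 -> 111111111110 (12 bits)
Total length = 10 + 12 + 2 + 8 + 12 = 44 bits.

Unary([9, 11, 1, 7, 11]) = 11111111101111111111101011111110111111111110 (44 bits)
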